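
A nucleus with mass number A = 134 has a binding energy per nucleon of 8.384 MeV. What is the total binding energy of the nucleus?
B.E. = 8.384 × 134 = 1123 MeV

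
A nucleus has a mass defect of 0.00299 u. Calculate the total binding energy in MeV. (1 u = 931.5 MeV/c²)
B.E. = Δm × 931.5 = 2.785 MeV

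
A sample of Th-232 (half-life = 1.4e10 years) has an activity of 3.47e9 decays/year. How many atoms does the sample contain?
N = A/λ = 7.009e19 atoms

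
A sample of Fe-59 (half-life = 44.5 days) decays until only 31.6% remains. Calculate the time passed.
t = t½ × log₂(N₀/N) = 73.96 days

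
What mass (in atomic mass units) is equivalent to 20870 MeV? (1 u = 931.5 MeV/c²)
m = E/c² = 22.4 u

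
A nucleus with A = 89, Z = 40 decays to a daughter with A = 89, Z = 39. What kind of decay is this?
ΔA = 0, ΔZ = -1 ⇒ beta-plus decay (β⁺) or electron capture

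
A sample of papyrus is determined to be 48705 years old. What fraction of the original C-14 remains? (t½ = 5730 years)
N/N₀ = (1/2)^(t/t½) = 0.002762 = 0.276%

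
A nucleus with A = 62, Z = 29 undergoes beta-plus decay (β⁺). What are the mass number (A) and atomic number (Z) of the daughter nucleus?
Daughter: A = 62, Z = 28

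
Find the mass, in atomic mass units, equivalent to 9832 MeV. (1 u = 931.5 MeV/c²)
m = E/c² = 10.56 u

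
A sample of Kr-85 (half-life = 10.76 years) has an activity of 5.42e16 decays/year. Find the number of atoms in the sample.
N = A/λ = 8.414e17 atoms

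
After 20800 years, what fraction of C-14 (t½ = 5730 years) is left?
N/N₀ = (1/2)^(t/t½) = 0.08077 = 8.08%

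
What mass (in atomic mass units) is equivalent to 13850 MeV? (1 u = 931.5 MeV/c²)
m = E/c² = 14.87 u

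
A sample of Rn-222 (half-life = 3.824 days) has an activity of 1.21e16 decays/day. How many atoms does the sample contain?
N = A/λ = 6.675e16 atoms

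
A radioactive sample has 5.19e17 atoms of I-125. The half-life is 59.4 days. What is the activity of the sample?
A = λN = 6.056e15 decays/day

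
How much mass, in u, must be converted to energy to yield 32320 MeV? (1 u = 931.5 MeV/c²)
m = E/c² = 34.7 u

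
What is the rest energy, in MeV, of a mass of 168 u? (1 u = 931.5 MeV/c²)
E = mc² = 1.565e5 MeV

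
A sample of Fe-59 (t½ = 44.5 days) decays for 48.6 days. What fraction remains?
N/N₀ = (1/2)^(t/t½) = 0.4691 = 46.9%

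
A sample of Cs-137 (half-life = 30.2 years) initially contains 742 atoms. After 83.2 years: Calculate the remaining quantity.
N = N₀(1/2)^(t/t½) = 109.9 atoms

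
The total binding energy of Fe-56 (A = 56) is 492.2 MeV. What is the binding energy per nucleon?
B.E./A = 492.2/56 = 8.789 MeV/nucleon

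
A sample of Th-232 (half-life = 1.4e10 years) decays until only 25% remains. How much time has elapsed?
t = t½ × log₂(N₀/N) = 2.8e10 years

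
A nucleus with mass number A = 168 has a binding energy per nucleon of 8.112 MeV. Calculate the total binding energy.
B.E. = 8.112 × 168 = 1363 MeV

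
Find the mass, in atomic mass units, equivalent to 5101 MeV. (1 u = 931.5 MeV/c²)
m = E/c² = 5.476 u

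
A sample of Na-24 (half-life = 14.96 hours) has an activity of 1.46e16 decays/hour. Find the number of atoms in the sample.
N = A/λ = 3.151e17 atoms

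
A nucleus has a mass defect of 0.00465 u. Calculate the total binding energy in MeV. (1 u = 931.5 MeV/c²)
B.E. = Δm × 931.5 = 4.331 MeV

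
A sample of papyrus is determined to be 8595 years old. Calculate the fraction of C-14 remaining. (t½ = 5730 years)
N/N₀ = (1/2)^(t/t½) = 0.3536 = 35.4%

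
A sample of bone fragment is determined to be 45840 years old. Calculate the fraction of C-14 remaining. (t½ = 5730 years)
N/N₀ = (1/2)^(t/t½) = 0.003906 = 0.391%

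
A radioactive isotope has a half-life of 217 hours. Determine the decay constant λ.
λ = ln(2)/t½ = 0.003194 hour⁻¹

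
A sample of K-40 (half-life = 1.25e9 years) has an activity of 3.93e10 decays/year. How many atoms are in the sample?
N = A/λ = 7.087e19 atoms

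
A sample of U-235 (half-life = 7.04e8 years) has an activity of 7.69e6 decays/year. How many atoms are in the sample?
N = A/λ = 7.81e15 atoms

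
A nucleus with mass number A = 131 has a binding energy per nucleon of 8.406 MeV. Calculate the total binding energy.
B.E. = 8.406 × 131 = 1101 MeV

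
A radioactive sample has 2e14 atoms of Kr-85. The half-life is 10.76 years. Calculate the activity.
A = λN = 1.288e13 decays/year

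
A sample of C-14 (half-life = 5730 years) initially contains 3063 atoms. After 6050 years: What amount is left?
N = N₀(1/2)^(t/t½) = 1473 atoms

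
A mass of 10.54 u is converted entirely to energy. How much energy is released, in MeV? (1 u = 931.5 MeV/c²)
E = mc² = 9818 MeV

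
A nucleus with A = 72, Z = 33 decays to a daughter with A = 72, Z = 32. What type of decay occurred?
ΔA = 0, ΔZ = -1 ⇒ beta-plus decay (β⁺) or electron capture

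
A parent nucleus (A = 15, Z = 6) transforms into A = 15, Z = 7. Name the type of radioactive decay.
ΔA = 0, ΔZ = +1 ⇒ beta-minus decay (β⁻)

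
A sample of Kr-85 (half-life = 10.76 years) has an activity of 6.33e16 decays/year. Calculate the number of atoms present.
N = A/λ = 9.826e17 atoms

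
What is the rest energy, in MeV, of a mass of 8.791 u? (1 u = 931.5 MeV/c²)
E = mc² = 8189 MeV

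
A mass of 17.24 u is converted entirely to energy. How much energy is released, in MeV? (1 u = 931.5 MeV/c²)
E = mc² = 16060 MeV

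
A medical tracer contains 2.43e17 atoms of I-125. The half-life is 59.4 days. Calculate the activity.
A = λN = 2.836e15 decays/day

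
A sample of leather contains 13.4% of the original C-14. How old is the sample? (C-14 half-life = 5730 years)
Age = t½ × log₂(1/ratio) = 16620 years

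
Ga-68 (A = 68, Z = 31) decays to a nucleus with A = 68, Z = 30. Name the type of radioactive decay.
ΔA = 0, ΔZ = -1 ⇒ beta-plus decay (β⁺) or electron capture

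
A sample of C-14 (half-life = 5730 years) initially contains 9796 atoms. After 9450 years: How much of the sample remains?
N = N₀(1/2)^(t/t½) = 3123 atoms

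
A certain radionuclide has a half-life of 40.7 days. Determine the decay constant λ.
λ = ln(2)/t½ = 0.01703 day⁻¹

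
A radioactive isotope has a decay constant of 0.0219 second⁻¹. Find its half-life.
t½ = ln(2)/λ = 31.65 seconds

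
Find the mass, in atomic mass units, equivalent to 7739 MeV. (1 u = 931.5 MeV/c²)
m = E/c² = 8.308 u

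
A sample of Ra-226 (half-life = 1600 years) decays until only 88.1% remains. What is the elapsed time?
t = t½ × log₂(N₀/N) = 292.5 years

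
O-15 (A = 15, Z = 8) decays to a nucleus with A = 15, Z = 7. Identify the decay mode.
ΔA = 0, ΔZ = -1 ⇒ beta-plus decay (β⁺) or electron capture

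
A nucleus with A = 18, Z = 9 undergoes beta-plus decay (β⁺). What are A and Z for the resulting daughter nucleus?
Daughter: A = 18, Z = 8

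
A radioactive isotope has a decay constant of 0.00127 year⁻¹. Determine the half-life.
t½ = ln(2)/λ = 545.8 years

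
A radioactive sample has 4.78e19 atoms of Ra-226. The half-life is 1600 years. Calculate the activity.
A = λN = 2.071e16 decays/year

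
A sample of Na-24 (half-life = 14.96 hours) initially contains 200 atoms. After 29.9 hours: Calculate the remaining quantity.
N = N₀(1/2)^(t/t½) = 50.05 atoms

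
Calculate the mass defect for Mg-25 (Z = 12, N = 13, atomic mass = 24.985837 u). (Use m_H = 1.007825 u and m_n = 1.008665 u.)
Δm = Z·m_H + N·m_n − M = 0.2207 u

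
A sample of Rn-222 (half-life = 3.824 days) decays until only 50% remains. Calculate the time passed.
t = t½ × log₂(N₀/N) = 3.824 days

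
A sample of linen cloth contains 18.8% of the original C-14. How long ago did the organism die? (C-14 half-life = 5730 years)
Age = t½ × log₂(1/ratio) = 13820 years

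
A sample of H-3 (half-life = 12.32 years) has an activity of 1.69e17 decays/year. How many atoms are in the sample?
N = A/λ = 3.004e18 atoms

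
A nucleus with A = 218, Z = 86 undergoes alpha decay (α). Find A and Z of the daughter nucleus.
Daughter: A = 214, Z = 84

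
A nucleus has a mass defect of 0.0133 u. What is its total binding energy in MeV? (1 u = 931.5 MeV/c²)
B.E. = Δm × 931.5 = 12.39 MeV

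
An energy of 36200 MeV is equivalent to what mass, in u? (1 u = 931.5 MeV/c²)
m = E/c² = 38.86 u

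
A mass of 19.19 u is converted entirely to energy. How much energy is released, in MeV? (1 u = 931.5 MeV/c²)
E = mc² = 17880 MeV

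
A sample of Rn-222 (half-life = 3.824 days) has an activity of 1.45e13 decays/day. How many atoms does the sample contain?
N = A/λ = 7.999e13 atoms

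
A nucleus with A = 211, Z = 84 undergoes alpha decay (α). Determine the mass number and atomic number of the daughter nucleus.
Daughter: A = 207, Z = 82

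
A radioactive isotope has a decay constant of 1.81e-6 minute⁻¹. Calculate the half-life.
t½ = ln(2)/λ = 3.83e5 minutes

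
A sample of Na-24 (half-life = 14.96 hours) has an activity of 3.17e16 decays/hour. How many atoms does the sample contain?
N = A/λ = 6.842e17 atoms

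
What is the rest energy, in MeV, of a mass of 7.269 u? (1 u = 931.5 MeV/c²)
E = mc² = 6771 MeV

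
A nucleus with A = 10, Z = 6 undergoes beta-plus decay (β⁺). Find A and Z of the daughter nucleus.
Daughter: A = 10, Z = 5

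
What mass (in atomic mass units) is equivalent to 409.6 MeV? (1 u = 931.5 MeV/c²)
m = E/c² = 0.4397 u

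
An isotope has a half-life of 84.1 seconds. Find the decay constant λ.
λ = ln(2)/t½ = 0.008242 second⁻¹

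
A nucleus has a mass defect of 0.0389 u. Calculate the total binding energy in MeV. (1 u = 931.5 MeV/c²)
B.E. = Δm × 931.5 = 36.24 MeV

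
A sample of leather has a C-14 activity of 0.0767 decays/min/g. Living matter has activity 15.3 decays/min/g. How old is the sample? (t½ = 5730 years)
Age = t½ × log₂(A₀/A) = 43780 years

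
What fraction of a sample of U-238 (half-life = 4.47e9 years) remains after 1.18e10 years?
N/N₀ = (1/2)^(t/t½) = 0.1604 = 16%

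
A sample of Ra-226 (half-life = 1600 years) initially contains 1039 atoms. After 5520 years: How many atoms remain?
N = N₀(1/2)^(t/t½) = 95.07 atoms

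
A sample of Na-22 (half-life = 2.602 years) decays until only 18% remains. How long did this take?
t = t½ × log₂(N₀/N) = 6.437 years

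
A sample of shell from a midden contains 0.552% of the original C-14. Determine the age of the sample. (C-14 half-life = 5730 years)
Age = t½ × log₂(1/ratio) = 42980 years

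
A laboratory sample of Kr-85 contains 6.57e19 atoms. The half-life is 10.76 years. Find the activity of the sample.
A = λN = 4.232e18 decays/year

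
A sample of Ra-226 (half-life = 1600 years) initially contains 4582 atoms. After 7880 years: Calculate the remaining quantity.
N = N₀(1/2)^(t/t½) = 150.8 atoms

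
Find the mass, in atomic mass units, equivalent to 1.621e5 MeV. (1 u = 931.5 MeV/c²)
m = E/c² = 174 u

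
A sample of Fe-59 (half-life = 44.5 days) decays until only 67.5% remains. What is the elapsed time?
t = t½ × log₂(N₀/N) = 25.23 days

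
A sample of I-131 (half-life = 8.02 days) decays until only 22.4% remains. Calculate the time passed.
t = t½ × log₂(N₀/N) = 17.31 days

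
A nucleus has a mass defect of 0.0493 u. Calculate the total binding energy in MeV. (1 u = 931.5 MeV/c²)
B.E. = Δm × 931.5 = 45.92 MeV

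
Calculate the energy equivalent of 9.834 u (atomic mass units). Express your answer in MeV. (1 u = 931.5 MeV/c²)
E = mc² = 9160 MeV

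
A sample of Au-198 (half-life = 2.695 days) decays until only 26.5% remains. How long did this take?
t = t½ × log₂(N₀/N) = 5.163 days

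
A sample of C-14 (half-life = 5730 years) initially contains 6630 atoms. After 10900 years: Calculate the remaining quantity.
N = N₀(1/2)^(t/t½) = 1774 atoms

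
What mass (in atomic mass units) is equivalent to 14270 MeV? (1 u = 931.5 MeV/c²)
m = E/c² = 15.32 u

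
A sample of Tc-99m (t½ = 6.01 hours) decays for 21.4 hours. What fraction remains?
N/N₀ = (1/2)^(t/t½) = 0.08474 = 8.47%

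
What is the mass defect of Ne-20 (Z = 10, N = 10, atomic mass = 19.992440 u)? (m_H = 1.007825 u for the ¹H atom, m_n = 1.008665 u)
Δm = Z·m_H + N·m_n − M = 0.1725 u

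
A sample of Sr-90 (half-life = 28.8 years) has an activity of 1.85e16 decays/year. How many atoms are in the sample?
N = A/λ = 7.687e17 atoms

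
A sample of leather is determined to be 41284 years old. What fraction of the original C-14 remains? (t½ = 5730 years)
N/N₀ = (1/2)^(t/t½) = 0.006778 = 0.678%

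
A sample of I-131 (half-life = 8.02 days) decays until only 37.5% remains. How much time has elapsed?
t = t½ × log₂(N₀/N) = 11.35 days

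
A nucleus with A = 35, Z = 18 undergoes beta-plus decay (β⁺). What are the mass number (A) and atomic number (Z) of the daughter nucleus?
Daughter: A = 35, Z = 17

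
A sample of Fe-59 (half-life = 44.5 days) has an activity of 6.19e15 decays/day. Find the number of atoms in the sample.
N = A/λ = 3.974e17 atoms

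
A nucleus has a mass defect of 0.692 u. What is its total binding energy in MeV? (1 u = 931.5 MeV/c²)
B.E. = Δm × 931.5 = 644.6 MeV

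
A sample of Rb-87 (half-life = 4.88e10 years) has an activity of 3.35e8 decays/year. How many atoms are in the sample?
N = A/λ = 2.359e19 atoms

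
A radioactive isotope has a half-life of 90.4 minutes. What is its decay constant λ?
λ = ln(2)/t½ = 0.007668 minute⁻¹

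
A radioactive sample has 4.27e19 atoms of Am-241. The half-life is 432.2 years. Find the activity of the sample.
A = λN = 6.848e16 decays/year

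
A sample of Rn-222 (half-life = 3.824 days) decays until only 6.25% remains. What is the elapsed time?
t = t½ × log₂(N₀/N) = 15.3 days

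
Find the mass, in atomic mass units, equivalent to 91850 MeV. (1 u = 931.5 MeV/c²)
m = E/c² = 98.6 u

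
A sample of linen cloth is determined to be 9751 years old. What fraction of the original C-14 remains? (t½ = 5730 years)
N/N₀ = (1/2)^(t/t½) = 0.3074 = 30.7%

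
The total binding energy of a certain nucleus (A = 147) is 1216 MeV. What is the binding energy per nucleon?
B.E./A = 1216/147 = 8.272 MeV/nucleon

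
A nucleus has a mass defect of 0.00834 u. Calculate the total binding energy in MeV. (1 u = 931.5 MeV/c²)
B.E. = Δm × 931.5 = 7.769 MeV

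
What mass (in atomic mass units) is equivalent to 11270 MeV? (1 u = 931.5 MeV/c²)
m = E/c² = 12.1 u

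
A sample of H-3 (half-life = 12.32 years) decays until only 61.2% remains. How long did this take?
t = t½ × log₂(N₀/N) = 8.727 years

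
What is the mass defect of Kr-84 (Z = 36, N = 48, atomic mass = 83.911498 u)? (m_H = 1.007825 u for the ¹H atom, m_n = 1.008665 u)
Δm = Z·m_H + N·m_n − M = 0.7861 u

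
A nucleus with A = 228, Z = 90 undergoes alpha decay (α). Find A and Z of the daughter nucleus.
Daughter: A = 224, Z = 88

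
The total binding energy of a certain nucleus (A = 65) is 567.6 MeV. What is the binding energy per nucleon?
B.E./A = 567.6/65 = 8.732 MeV/nucleon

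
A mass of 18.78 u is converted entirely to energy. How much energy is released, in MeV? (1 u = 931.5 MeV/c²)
E = mc² = 17490 MeV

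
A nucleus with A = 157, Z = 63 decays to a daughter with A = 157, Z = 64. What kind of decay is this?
ΔA = 0, ΔZ = +1 ⇒ beta-minus decay (β⁻)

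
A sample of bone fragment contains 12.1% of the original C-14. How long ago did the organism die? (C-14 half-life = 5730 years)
Age = t½ × log₂(1/ratio) = 17460 years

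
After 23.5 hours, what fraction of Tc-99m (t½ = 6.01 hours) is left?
N/N₀ = (1/2)^(t/t½) = 0.06652 = 6.65%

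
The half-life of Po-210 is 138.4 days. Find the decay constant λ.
λ = ln(2)/t½ = 0.005008 day⁻¹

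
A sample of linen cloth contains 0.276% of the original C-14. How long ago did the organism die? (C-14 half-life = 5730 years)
Age = t½ × log₂(1/ratio) = 48710 years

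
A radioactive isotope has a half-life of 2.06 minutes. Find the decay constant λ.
λ = ln(2)/t½ = 0.3365 minute⁻¹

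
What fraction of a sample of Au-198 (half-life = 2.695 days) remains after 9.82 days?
N/N₀ = (1/2)^(t/t½) = 0.08 = 8%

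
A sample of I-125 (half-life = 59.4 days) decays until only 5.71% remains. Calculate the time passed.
t = t½ × log₂(N₀/N) = 245.3 days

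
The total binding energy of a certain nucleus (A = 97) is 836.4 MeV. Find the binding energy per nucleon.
B.E./A = 836.4/97 = 8.623 MeV/nucleon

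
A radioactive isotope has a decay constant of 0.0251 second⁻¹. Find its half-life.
t½ = ln(2)/λ = 27.62 seconds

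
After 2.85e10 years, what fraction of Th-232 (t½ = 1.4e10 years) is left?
N/N₀ = (1/2)^(t/t½) = 0.2439 = 24.4%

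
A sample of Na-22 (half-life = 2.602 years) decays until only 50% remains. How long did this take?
t = t½ × log₂(N₀/N) = 2.602 years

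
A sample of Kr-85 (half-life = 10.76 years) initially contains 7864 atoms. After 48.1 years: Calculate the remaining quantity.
N = N₀(1/2)^(t/t½) = 354.8 atoms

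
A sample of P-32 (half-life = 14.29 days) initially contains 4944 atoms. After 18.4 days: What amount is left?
N = N₀(1/2)^(t/t½) = 2025 atoms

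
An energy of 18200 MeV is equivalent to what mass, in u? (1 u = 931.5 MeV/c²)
m = E/c² = 19.54 u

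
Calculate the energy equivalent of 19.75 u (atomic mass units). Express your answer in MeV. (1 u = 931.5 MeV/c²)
E = mc² = 18400 MeV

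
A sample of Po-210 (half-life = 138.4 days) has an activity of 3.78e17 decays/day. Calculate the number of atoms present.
N = A/λ = 7.547e19 atoms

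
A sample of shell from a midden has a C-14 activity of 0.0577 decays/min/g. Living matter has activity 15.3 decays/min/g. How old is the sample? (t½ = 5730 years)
Age = t½ × log₂(A₀/A) = 46130 years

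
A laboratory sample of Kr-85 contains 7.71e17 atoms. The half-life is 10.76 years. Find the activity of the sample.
A = λN = 4.967e16 decays/year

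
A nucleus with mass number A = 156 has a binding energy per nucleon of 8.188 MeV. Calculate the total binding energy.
B.E. = 8.188 × 156 = 1277 MeV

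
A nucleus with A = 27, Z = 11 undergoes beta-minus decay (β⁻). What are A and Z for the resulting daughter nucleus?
Daughter: A = 27, Z = 12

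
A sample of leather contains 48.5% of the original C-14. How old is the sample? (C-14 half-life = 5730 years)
Age = t½ × log₂(1/ratio) = 5982 years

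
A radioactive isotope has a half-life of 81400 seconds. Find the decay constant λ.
λ = ln(2)/t½ = 8.515e-6 second⁻¹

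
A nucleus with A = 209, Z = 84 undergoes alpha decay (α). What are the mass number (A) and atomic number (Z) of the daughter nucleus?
Daughter: A = 205, Z = 82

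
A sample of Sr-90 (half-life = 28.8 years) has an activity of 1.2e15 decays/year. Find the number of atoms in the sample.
N = A/λ = 4.986e16 atoms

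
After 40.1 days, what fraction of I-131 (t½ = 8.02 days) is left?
N/N₀ = (1/2)^(t/t½) = 0.03125 = 3.12%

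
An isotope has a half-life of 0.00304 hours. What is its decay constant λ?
λ = ln(2)/t½ = 228 hour⁻¹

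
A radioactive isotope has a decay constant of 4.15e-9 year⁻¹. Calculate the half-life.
t½ = ln(2)/λ = 1.67e8 years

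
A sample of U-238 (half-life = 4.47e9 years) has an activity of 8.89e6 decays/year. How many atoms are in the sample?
N = A/λ = 5.733e16 atoms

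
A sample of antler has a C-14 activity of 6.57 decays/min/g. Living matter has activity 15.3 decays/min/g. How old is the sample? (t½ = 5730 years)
Age = t½ × log₂(A₀/A) = 6988 years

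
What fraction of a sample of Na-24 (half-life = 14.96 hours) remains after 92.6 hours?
N/N₀ = (1/2)^(t/t½) = 0.0137 = 1.37%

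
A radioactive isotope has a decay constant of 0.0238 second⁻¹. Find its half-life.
t½ = ln(2)/λ = 29.12 seconds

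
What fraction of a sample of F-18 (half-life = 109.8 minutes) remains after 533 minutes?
N/N₀ = (1/2)^(t/t½) = 0.03457 = 3.46%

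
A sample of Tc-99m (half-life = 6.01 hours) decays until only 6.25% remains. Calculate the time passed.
t = t½ × log₂(N₀/N) = 24.04 hours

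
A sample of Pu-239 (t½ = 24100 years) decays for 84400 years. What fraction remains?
N/N₀ = (1/2)^(t/t½) = 0.08826 = 8.83%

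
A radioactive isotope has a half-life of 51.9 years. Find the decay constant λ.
λ = ln(2)/t½ = 0.01336 year⁻¹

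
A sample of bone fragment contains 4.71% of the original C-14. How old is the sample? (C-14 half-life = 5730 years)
Age = t½ × log₂(1/ratio) = 25260 years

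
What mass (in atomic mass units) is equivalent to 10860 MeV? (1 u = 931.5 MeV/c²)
m = E/c² = 11.66 u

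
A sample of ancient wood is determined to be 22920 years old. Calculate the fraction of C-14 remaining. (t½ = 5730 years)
N/N₀ = (1/2)^(t/t½) = 0.0625 = 6.25%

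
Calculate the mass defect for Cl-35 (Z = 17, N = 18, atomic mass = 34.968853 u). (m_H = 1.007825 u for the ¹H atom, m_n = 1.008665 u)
Δm = Z·m_H + N·m_n − M = 0.3201 u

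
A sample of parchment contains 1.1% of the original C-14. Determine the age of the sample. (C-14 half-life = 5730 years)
Age = t½ × log₂(1/ratio) = 37280 years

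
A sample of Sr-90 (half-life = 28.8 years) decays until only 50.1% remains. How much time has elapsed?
t = t½ × log₂(N₀/N) = 28.72 years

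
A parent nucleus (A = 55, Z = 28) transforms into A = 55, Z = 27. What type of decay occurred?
ΔA = 0, ΔZ = -1 ⇒ beta-plus decay (β⁺) or electron capture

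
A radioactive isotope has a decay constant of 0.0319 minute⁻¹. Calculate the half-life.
t½ = ln(2)/λ = 21.73 minutes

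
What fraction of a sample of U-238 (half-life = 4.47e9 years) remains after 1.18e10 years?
N/N₀ = (1/2)^(t/t½) = 0.1604 = 16%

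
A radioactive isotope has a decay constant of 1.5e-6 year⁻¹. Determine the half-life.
t½ = ln(2)/λ = 4.621e5 years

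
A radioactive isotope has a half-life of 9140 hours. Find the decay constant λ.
λ = ln(2)/t½ = 7.584e-5 hour⁻¹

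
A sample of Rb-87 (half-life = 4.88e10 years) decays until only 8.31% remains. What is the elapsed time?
t = t½ × log₂(N₀/N) = 1.751e11 years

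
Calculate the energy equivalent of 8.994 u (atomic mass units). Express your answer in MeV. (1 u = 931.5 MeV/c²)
E = mc² = 8378 MeV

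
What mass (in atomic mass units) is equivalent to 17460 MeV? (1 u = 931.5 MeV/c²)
m = E/c² = 18.74 u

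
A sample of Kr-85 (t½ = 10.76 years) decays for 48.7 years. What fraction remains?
N/N₀ = (1/2)^(t/t½) = 0.0434 = 4.34%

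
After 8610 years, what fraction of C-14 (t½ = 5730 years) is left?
N/N₀ = (1/2)^(t/t½) = 0.3529 = 35.3%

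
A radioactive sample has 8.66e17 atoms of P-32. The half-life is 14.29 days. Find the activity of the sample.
A = λN = 4.201e16 decays/day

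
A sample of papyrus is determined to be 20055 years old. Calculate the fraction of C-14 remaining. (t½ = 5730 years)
N/N₀ = (1/2)^(t/t½) = 0.08839 = 8.84%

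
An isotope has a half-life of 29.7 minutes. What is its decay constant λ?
λ = ln(2)/t½ = 0.02334 minute⁻¹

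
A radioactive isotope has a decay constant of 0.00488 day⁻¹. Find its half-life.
t½ = ln(2)/λ = 142 days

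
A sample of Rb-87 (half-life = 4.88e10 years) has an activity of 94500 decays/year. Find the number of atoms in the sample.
N = A/λ = 6.653e15 atoms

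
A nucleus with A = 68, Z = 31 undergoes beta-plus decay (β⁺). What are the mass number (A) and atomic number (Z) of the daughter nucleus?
Daughter: A = 68, Z = 30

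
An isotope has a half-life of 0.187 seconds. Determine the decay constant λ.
λ = ln(2)/t½ = 3.707 second⁻¹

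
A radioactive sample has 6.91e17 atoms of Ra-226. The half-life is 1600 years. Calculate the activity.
A = λN = 2.994e14 decays/year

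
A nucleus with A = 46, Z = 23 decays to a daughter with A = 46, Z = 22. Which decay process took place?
ΔA = 0, ΔZ = -1 ⇒ beta-plus decay (β⁺) or electron capture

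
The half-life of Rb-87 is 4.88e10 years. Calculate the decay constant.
λ = ln(2)/t½ = 1.42e-11 year⁻¹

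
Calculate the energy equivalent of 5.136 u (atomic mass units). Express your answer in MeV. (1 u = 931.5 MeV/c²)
E = mc² = 4784 MeV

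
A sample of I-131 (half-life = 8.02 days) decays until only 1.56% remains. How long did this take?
t = t½ × log₂(N₀/N) = 48.14 days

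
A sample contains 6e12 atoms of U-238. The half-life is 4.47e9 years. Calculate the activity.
A = λN = 930.4 decays/year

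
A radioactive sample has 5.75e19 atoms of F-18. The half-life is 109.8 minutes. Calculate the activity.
A = λN = 3.63e17 decays/minute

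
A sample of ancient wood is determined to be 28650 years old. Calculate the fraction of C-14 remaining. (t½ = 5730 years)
N/N₀ = (1/2)^(t/t½) = 0.03125 = 3.12%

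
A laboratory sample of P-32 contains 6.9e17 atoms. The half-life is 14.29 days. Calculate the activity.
A = λN = 3.347e16 decays/day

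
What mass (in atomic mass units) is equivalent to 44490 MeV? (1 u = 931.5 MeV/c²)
m = E/c² = 47.76 u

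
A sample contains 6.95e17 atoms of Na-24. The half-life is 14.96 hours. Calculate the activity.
A = λN = 3.22e16 decays/hour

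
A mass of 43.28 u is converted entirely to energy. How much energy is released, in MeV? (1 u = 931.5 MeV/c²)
E = mc² = 40320 MeV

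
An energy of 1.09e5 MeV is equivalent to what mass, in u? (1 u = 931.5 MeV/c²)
m = E/c² = 117 u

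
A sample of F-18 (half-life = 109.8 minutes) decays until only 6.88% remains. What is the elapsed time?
t = t½ × log₂(N₀/N) = 424 minutes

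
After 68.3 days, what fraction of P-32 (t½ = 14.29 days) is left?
N/N₀ = (1/2)^(t/t½) = 0.03641 = 3.64%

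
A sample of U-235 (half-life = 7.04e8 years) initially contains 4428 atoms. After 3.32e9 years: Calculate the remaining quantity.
N = N₀(1/2)^(t/t½) = 168.5 atoms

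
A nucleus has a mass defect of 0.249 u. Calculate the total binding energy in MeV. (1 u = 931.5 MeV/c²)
B.E. = Δm × 931.5 = 231.9 MeV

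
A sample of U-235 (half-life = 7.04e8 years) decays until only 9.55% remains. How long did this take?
t = t½ × log₂(N₀/N) = 2.385e9 years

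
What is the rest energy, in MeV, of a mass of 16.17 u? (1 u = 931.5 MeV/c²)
E = mc² = 15060 MeV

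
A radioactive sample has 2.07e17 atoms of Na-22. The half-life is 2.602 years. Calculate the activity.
A = λN = 5.514e16 decays/year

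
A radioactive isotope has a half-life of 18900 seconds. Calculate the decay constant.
λ = ln(2)/t½ = 3.667e-5 second⁻¹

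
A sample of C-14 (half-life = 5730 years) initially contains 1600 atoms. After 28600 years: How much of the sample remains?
N = N₀(1/2)^(t/t½) = 50.3 atoms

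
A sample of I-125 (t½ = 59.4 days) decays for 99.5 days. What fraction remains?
N/N₀ = (1/2)^(t/t½) = 0.3131 = 31.3%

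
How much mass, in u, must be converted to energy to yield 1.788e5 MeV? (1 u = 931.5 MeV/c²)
m = E/c² = 191.9 u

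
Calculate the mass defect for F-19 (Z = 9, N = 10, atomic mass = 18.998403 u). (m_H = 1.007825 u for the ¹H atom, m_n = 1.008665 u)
Δm = Z·m_H + N·m_n − M = 0.1587 u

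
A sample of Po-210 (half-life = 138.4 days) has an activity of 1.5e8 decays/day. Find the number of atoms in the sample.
N = A/λ = 2.995e10 atoms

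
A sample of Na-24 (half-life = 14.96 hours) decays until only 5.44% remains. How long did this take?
t = t½ × log₂(N₀/N) = 62.84 hours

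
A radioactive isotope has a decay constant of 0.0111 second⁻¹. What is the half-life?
t½ = ln(2)/λ = 62.45 seconds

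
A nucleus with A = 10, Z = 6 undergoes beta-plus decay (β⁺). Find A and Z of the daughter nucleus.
Daughter: A = 10, Z = 5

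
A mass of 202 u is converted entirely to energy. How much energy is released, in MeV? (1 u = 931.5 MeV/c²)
E = mc² = 1.882e5 MeV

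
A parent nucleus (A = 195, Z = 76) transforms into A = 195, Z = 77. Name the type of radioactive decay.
ΔA = 0, ΔZ = +1 ⇒ beta-minus decay (β⁻)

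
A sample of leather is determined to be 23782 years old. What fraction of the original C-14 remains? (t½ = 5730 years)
N/N₀ = (1/2)^(t/t½) = 0.05631 = 5.63%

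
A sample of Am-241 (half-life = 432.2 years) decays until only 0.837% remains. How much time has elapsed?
t = t½ × log₂(N₀/N) = 2982 years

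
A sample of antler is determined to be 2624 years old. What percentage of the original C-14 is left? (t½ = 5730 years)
N/N₀ = (1/2)^(t/t½) = 0.728 = 72.8%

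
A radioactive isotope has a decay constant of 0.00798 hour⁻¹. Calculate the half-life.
t½ = ln(2)/λ = 86.86 hours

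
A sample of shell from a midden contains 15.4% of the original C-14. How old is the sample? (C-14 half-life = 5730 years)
Age = t½ × log₂(1/ratio) = 15470 years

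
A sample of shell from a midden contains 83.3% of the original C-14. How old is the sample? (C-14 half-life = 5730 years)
Age = t½ × log₂(1/ratio) = 1510 years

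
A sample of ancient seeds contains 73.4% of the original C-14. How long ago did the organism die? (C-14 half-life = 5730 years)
Age = t½ × log₂(1/ratio) = 2556 years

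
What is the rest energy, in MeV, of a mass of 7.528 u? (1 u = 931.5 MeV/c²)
E = mc² = 7012 MeV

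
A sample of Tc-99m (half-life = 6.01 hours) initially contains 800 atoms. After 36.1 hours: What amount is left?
N = N₀(1/2)^(t/t½) = 12.44 atoms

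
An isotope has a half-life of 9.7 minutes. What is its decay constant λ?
λ = ln(2)/t½ = 0.07146 minute⁻¹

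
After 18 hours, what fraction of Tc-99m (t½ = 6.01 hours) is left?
N/N₀ = (1/2)^(t/t½) = 0.1254 = 12.5%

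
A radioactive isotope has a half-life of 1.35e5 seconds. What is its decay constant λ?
λ = ln(2)/t½ = 5.134e-6 second⁻¹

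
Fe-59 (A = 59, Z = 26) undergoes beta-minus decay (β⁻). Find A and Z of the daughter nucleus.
Daughter: A = 59, Z = 27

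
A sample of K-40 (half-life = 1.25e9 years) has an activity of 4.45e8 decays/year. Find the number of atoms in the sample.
N = A/λ = 8.025e17 atoms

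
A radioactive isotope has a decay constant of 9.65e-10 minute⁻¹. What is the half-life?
t½ = ln(2)/λ = 7.183e8 minutes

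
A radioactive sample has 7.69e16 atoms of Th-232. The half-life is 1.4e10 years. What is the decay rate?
A = λN = 3.807e6 decays/year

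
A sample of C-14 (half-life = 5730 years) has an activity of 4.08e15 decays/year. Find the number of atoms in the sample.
N = A/λ = 3.373e19 atoms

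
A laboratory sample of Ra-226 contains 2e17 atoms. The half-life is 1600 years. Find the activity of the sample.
A = λN = 8.664e13 decays/year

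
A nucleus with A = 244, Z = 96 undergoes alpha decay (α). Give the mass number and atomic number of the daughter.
Daughter: A = 240, Z = 94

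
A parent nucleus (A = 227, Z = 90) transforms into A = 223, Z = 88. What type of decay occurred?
ΔA = -4, ΔZ = -2 ⇒ alpha decay (α)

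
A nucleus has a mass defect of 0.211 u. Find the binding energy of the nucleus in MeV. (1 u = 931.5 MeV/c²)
B.E. = Δm × 931.5 = 196.5 MeV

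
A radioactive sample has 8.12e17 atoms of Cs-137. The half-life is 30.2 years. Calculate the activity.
A = λN = 1.864e16 decays/year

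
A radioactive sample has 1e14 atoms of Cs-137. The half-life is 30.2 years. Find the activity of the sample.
A = λN = 2.295e12 decays/year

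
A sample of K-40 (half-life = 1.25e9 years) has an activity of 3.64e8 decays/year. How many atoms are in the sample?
N = A/λ = 6.564e17 atoms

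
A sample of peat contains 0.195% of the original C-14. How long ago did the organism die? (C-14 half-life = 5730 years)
Age = t½ × log₂(1/ratio) = 51580 years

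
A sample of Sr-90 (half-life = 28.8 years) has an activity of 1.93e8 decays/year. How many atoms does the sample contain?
N = A/λ = 8.019e9 atoms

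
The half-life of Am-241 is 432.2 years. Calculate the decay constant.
λ = ln(2)/t½ = 0.001604 year⁻¹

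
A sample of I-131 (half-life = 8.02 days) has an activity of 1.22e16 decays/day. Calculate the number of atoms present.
N = A/λ = 1.412e17 atoms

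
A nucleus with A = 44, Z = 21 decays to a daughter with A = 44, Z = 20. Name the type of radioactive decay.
ΔA = 0, ΔZ = -1 ⇒ beta-plus decay (β⁺) or electron capture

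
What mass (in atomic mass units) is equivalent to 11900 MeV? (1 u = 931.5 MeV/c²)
m = E/c² = 12.78 u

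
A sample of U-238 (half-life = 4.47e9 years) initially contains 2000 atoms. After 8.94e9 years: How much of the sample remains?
N = N₀(1/2)^(t/t½) = 500 atoms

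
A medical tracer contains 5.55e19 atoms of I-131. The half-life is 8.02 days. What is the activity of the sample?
A = λN = 4.797e18 decays/day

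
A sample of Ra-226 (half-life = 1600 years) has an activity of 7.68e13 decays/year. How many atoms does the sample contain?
N = A/λ = 1.773e17 atoms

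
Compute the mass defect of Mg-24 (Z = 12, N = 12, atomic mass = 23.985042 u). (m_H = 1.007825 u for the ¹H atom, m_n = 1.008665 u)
Δm = Z·m_H + N·m_n − M = 0.2128 u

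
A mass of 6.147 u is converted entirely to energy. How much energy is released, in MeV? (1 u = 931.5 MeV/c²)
E = mc² = 5726 MeV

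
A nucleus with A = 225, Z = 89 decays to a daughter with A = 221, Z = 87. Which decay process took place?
ΔA = -4, ΔZ = -2 ⇒ alpha decay (α)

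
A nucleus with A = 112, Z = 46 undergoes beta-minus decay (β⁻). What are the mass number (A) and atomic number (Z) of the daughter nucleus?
Daughter: A = 112, Z = 47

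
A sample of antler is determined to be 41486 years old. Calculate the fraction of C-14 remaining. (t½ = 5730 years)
N/N₀ = (1/2)^(t/t½) = 0.006615 = 0.661%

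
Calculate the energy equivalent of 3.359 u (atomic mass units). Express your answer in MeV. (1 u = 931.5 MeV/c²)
E = mc² = 3129 MeV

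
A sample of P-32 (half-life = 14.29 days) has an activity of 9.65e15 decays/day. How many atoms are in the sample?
N = A/λ = 1.989e17 atoms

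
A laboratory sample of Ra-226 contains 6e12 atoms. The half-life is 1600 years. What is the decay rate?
A = λN = 2.599e9 decays/year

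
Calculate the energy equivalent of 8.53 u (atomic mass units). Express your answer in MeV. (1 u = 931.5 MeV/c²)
E = mc² = 7946 MeV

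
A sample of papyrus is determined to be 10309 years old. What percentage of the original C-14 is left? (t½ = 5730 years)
N/N₀ = (1/2)^(t/t½) = 0.2873 = 28.7%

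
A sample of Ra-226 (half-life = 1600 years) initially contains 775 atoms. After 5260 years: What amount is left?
N = N₀(1/2)^(t/t½) = 79.37 atoms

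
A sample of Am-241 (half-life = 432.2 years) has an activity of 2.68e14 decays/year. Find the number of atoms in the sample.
N = A/λ = 1.671e17 atoms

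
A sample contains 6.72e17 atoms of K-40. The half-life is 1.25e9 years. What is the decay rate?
A = λN = 3.726e8 decays/year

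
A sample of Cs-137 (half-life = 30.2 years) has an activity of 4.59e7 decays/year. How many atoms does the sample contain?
N = A/λ = 2e9 atoms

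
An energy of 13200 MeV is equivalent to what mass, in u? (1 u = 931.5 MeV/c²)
m = E/c² = 14.17 u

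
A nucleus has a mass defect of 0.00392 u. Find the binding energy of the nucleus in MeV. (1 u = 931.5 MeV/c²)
B.E. = Δm × 931.5 = 3.651 MeV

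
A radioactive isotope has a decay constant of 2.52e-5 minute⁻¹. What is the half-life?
t½ = ln(2)/λ = 27510 minutes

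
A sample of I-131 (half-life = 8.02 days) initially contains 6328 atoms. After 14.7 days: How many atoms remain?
N = N₀(1/2)^(t/t½) = 1776 atoms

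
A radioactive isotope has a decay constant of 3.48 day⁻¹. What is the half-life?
t½ = ln(2)/λ = 0.1992 days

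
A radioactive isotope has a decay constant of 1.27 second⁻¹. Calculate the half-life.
t½ = ln(2)/λ = 0.5458 seconds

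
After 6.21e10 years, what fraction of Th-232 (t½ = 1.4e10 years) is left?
N/N₀ = (1/2)^(t/t½) = 0.04621 = 4.62%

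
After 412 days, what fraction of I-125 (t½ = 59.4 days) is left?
N/N₀ = (1/2)^(t/t½) = 0.008167 = 0.817%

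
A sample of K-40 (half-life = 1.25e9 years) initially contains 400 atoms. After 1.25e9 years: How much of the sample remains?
N = N₀(1/2)^(t/t½) = 200 atoms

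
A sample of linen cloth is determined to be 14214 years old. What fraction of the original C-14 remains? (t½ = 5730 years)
N/N₀ = (1/2)^(t/t½) = 0.1792 = 17.9%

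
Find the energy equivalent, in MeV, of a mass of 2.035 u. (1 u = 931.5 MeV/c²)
E = mc² = 1896 MeV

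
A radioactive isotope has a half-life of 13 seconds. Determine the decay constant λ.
λ = ln(2)/t½ = 0.05332 second⁻¹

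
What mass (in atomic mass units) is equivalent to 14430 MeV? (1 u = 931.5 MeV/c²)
m = E/c² = 15.49 u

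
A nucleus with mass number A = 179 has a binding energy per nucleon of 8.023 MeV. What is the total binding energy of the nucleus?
B.E. = 8.023 × 179 = 1436 MeV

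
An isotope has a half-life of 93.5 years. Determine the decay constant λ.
λ = ln(2)/t½ = 0.007413 year⁻¹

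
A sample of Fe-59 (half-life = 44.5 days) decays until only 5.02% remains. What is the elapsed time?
t = t½ × log₂(N₀/N) = 192.1 days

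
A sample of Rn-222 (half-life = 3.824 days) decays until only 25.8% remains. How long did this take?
t = t½ × log₂(N₀/N) = 7.474 days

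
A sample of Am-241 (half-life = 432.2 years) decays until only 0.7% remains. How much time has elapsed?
t = t½ × log₂(N₀/N) = 3094 years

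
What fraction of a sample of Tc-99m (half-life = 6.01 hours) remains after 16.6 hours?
N/N₀ = (1/2)^(t/t½) = 0.1474 = 14.7%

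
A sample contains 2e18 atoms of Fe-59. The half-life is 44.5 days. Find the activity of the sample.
A = λN = 3.115e16 decays/day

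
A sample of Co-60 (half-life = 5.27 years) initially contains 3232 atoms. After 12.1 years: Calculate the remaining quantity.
N = N₀(1/2)^(t/t½) = 658.1 atoms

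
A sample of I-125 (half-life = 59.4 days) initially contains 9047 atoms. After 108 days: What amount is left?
N = N₀(1/2)^(t/t½) = 2566 atoms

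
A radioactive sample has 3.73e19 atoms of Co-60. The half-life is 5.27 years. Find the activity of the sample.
A = λN = 4.906e18 decays/year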